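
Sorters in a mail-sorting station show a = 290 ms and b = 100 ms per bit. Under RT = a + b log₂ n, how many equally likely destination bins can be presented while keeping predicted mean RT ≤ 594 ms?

8

Set 290 + 100·log₂ n ≤ 594 → log₂ n ≤ (594 − 290)/100 = 3.0400.
So n ≤ 2^3.0400 = 8.225; the largest integer n is 8.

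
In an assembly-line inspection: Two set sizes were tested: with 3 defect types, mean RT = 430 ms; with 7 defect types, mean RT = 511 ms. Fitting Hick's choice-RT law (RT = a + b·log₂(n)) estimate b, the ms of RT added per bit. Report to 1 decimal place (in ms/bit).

The slope on a log₂ axis is (511 − 430) / (2.8074 − 1.5850) = 66.263 ms/bit.

66.3 ms/bit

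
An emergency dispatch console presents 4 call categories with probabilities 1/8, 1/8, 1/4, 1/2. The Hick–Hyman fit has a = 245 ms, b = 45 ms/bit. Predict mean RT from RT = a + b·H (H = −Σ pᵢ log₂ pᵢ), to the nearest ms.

324 ms

Each term −pᵢ log₂ pᵢ: 0.125·3 + 0.125·3 + 0.25·2 + 0.5·1; summed, H = 1.750 bits.
Mean RT = a + bH = 245 + 45·1.750 = 323.75 ms.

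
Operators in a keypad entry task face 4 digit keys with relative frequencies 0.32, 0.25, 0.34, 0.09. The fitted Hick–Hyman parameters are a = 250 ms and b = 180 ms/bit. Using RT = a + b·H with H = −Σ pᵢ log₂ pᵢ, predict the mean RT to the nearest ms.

Entropy contributions −pᵢ log₂ pᵢ: 0.5260, 0.5000, 0.5292, 0.3127; sum H = 1.8679 bits.
RT = a + bH = 250 + 180·1.8679 = 586.22 ms.

586 ms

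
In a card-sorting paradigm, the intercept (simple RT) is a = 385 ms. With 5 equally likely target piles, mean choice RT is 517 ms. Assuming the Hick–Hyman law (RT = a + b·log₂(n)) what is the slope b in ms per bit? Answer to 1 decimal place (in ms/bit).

56.8 ms/bit

b = (517 − 385) / log₂(5) = 132 / 2.3219 = 56.849 ms/bit.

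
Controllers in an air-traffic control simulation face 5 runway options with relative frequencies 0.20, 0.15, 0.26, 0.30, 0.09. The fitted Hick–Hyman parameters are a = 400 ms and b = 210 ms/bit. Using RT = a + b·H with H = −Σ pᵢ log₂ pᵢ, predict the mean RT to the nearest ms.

865 ms

H = 0.20·log₂(1/0.20) + 0.15·log₂(1/0.15) + 0.26·log₂(1/0.26) + 0.30·log₂(1/0.30) + 0.09·log₂(1/0.09) = 2.2140 bits.
RT = 400 + 210 × 2.2140 = 864.93 ms.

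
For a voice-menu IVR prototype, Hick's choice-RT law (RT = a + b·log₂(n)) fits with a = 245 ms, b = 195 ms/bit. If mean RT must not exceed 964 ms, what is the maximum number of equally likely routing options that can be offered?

Set 245 + 195·log₂ n ≤ 964 → log₂ n ≤ (964 − 245)/195 = 3.6872.
So n ≤ 2^3.6872 = 12.881; the largest integer n is 12.

12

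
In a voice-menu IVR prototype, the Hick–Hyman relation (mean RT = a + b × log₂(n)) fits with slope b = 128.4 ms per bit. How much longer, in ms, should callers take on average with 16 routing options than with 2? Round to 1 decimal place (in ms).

Only the slope matters, since a is common to both: ΔRT = b·log₂(n₂/n₁).
log₂(16) − log₂(2) = log₂(16/2) = log₂(8) = 3.
ΔRT = 128.4 × 3.0000 = 385.200 ms.

385.2 ms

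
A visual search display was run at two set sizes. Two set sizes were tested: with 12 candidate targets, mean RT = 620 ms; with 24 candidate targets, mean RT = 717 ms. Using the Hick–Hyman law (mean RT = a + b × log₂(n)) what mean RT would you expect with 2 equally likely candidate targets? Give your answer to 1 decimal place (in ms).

369.3 ms

With log₂ n on the abscissa the relation is linear; from the two conditions:
  b = (717 − 620) / (log₂ 24 − log₂ 12) = 97 / (4.5850 − 3.5850) = 97.000 ms/bit
  a = 620 − 97.000 × 3.5850 = 272.259 ms
Then RT(2) = 272.259 + 97.000 × log₂ 2 = 272.259 + 97.000 × 1 ≈ 369.259 ms.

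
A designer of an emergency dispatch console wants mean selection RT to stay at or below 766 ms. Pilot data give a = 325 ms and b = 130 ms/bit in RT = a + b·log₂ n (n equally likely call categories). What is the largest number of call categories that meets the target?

10

Information budget: (766 − 325)/130 = 3.3923 bits, so n ≤ 2^3.3923 = 10.500 → at most 10.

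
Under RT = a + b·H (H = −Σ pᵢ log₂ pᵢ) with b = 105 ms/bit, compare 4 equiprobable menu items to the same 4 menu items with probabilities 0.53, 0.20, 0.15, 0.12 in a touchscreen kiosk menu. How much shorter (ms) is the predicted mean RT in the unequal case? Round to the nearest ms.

29 ms

Equiprobable entropy H₀ = log₂ 4 = 2.0000 bits.
Skewed entropy H = −Σ pᵢ log₂ pᵢ = 1.7274 bits.
ΔRT = b·(H₀ − H) = 105 × 0.2726 = 28.62 ms.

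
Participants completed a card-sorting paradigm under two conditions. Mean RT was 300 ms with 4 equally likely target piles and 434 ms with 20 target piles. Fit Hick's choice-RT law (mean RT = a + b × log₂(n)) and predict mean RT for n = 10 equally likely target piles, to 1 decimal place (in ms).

Fit slope and intercept:
  b = (434 − 300) / (log₂ 20 − log₂ 4) = 134 / (4.3219 − 2) = 57.711 ms/bit
  a = 300 − 57.711 × 2 = 184.579 ms
Then RT(10) = 184.579 + 57.711 × log₂ 10 = 184.579 + 57.711 × 3.3219 ≈ 376.289 ms.

376.3 ms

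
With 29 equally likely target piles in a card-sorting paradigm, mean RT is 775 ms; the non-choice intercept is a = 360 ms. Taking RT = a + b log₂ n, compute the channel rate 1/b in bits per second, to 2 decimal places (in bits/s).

Choice component = 775 − 360 = 415 ms over log₂(29) = 4.8580 bits.
b = 415 / 4.8580 = 85.426 ms/bit, so 1/b = 11.706 bits/s.

11.71 bits/s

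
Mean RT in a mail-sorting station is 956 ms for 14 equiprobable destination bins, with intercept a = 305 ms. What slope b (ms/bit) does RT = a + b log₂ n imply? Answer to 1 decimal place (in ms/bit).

171.0 ms/bit

14 alternatives carry log₂ 14 = 3.8074 bits; the choice cost is 956 − 305 = 651 ms, so b = 651/3.8074 = 170.985 ms/bit.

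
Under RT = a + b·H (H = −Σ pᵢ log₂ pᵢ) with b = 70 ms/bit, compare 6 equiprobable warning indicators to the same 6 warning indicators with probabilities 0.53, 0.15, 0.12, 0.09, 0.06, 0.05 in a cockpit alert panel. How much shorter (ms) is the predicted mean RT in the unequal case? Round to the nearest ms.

38 ms

Equiprobable entropy H₀ = log₂ 6 = 2.5850 bits.
Skewed entropy H = −Σ pᵢ log₂ pᵢ = 2.0353 bits.
ΔRT = b·(H₀ − H) = 70 × 0.5496 = 38.47 ms.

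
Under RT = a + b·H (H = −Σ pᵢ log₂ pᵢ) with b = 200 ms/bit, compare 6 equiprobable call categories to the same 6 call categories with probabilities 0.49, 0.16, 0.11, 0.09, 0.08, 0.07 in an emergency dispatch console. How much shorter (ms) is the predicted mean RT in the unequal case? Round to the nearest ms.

Equiprobable entropy H₀ = log₂ 6 = 2.5850 bits.
Skewed entropy H = −Σ pᵢ log₂ pᵢ = 2.1503 bits.
ΔRT = b·(H₀ − H) = 200 × 0.4347 = 86.93 ms.

87 ms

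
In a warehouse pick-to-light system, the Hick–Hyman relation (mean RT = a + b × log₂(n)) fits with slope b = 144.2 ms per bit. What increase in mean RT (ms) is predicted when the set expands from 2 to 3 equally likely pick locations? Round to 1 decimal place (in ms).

84.4 ms

Only the slope matters, since a is common to both: ΔRT = b·log₂(n₂/n₁).
log₂(3) − log₂(2) = 1.5850 − 1 = 0.5850.
ΔRT = 144.2 × 0.5850 = 84.352 ms.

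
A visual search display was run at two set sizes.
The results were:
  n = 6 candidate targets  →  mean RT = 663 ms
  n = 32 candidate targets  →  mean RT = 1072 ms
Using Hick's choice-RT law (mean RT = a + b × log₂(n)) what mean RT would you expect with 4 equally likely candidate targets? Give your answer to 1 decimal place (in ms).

With log₂ n on the abscissa the relation is linear; from the two conditions:
  b = (1072 − 663) / (log₂ 32 − log₂ 6) = 409 / (5 − 2.5850) = 169.356 ms/bit
  a = 663 − 169.356 × 2.5850 = 225.222 ms
Then RT(4) = 225.222 + 169.356 × log₂ 4 = 225.222 + 169.356 × 2 ≈ 563.933 ms.

563.9 ms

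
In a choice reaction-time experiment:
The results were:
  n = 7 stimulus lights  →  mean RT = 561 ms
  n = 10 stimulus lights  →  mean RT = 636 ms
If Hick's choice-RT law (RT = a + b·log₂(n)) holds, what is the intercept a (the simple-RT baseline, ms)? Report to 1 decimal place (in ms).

151.8 ms

Slope: b = (636 − 561) / (log₂ 10 − log₂ 7) = 75/0.5146 = 145.752 ms/bit.
Intercept: a = 561 − 145.752·log₂(7) = 151.823 ms.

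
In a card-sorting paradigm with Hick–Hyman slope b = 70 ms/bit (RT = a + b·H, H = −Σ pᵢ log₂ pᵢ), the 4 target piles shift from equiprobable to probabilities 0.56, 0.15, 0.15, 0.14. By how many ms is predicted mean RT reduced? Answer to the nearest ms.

22 ms

Equiprobable entropy H₀ = log₂ 4 = 2.0000 bits.
Skewed entropy H = −Σ pᵢ log₂ pᵢ = 1.6866 bits.
ΔRT = b·(H₀ − H) = 70 × 0.3134 = 21.94 ms.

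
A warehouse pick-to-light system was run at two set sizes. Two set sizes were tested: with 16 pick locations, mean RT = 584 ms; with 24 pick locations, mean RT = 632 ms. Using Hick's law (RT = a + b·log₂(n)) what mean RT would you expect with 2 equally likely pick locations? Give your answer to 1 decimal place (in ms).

337.8 ms

Fit slope and intercept:
  b = (632 − 584) / (log₂ 24 − log₂ 16) = 48 / (4.5850 − 4) = 82.057 ms/bit
  a = 584 − 82.057 × 4 = 255.774 ms
Then RT(2) = 255.774 + 82.057 × log₂ 2 = 255.774 + 82.057 × 1 ≈ 337.830 ms.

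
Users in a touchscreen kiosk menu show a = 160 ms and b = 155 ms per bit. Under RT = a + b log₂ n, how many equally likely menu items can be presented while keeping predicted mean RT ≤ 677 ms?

10

155·log₂ n ≤ 677 − 160 = 517, giving log₂ n ≤ 3.3355 and n ≤ 10.094. The largest whole number is 10.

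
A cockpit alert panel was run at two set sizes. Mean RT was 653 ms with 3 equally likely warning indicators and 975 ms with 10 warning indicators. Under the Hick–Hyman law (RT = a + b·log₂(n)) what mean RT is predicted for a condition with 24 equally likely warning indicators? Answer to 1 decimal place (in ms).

Fit slope and intercept:
  b = (975 − 653) / (log₂ 10 − log₂ 3) = 322 / (3.3219 − 1.5850) = 185.381 ms/bit
  a = 653 − 185.381 × 1.5850 = 359.178 ms
Then RT(24) = 359.178 + 185.381 × log₂ 24 = 359.178 + 185.381 × 4.5850 ≈ 1209.142 ms.

1209.1 ms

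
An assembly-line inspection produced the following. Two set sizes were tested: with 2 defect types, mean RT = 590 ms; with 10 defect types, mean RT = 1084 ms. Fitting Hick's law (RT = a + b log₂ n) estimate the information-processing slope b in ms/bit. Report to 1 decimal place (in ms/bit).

212.8 ms/bit

b = (RT₂ − RT₁)/(log₂ n₂ − log₂ n₁) = (1084 − 590)/(3.3219 − 1) = 212.754 ms/bit.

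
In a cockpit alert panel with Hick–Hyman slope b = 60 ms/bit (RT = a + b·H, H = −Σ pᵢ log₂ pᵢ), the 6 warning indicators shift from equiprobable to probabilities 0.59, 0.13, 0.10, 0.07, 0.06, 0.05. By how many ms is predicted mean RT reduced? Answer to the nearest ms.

42 ms

Equiprobable entropy H₀ = log₂ 6 = 2.5850 bits.
Skewed entropy H = −Σ pᵢ log₂ pᵢ = 1.8921 bits.
ΔRT = b·(H₀ − H) = 60 × 0.6928 = 41.57 ms.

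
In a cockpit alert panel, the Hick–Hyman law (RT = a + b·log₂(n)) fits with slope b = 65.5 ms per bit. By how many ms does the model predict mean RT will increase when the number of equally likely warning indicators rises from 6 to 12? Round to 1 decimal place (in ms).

65.5 ms

Only the slope matters, since a is common to both: ΔRT = b·log₂(n₂/n₁).
log₂(12) − log₂(6) = log₂(12/6) = log₂(2) = 1.
ΔRT = 65.5 × 1.0000 = 65.500 ms.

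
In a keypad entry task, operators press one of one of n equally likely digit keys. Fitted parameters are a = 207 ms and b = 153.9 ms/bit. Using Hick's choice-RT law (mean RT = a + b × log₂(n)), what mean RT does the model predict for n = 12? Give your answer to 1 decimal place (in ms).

758.7 ms

log₂(12) = 3.5850 bits, so RT = 207 + 153.9 × 3.5850 ≈ 758.726 ms.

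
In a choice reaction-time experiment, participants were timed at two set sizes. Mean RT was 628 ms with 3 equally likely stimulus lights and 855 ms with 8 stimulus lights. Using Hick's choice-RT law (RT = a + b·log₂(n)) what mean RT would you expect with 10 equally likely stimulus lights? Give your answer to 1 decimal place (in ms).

Solve the two-equation system in a and b:
  b = (855 − 628) / (log₂ 8 − log₂ 3) = 227 / (3 − 1.5850) = 160.420 ms/bit
  a = 628 − 160.420 × 1.5850 = 373.741 ms
Then RT(10) = 373.741 + 160.420 × log₂ 10 = 373.741 + 160.420 × 3.3219 ≈ 906.644 ms.

906.6 ms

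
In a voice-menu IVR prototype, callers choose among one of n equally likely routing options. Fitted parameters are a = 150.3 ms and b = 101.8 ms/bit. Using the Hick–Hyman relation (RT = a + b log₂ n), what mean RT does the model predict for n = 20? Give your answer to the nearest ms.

590 ms

log₂(20) = 4.3219 bits, so RT = 150.3 + 101.8 × 4.3219 ≈ 590.272 ms.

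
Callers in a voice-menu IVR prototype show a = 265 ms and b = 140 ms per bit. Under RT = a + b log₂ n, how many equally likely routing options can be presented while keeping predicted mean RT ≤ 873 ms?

Set 265 + 140·log₂ n ≤ 873 → log₂ n ≤ (873 − 265)/140 = 4.3429.
So n ≤ 2^4.3429 = 20.292; the largest integer n is 20.

20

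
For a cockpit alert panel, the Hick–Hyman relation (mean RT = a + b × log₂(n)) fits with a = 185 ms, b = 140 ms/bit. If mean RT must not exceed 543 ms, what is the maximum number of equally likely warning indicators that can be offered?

5

Information budget: (543 − 185)/140 = 2.5571 bits, so n ≤ 2^2.5571 = 5.885 → at most 5.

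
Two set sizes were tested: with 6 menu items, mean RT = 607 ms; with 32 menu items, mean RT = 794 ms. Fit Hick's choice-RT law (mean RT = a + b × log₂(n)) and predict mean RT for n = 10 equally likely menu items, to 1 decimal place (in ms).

664.1 ms

RT is linear in log₂ n, so two points fix the line:
  b = (794 − 607) / (log₂ 32 − log₂ 6) = 187 / (5 − 2.5850) = 77.432 ms/bit
  a = 607 − 77.432 × 2.5850 = 406.842 ms
Then RT(10) = 406.842 + 77.432 × log₂ 10 = 406.842 + 77.432 × 3.3219 ≈ 664.064 ms.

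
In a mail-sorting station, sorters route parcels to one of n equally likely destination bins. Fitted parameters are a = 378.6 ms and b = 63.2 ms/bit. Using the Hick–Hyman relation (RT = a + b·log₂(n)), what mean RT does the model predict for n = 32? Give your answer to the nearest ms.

log₂(32) = 5 bits, so RT = 378.6 + 63.2 × 5 ≈ 694.600 ms.

695 ms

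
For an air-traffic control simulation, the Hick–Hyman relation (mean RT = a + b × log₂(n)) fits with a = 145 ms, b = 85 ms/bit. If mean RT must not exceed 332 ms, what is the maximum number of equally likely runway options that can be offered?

4

Information budget: (332 − 145)/85 = 2.2000 bits, so n ≤ 2^2.2000 = 4.595 → at most 4.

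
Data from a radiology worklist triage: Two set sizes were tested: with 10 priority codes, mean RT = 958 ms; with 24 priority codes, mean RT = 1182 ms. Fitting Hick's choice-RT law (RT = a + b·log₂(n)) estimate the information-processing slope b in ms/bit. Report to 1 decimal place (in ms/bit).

b = (RT₂ − RT₁)/(log₂ n₂ − log₂ n₁) = (1182 − 958)/(4.5850 − 3.3219) = 177.351 ms/bit.

177.4 ms/bit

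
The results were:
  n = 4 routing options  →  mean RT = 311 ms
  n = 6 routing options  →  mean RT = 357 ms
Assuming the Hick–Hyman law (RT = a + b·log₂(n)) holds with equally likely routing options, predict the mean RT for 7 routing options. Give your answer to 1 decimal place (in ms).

374.5 ms

Solve the two-equation system in a and b:
  b = (357 − 311) / (log₂ 6 − log₂ 4) = 46 / (2.5850 − 2) = 78.638 ms/bit
  a = 311 − 78.638 × 2 = 153.725 ms
Then RT(7) = 153.725 + 78.638 × log₂ 7 = 153.725 + 78.638 × 2.8074 ≈ 374.488 ms.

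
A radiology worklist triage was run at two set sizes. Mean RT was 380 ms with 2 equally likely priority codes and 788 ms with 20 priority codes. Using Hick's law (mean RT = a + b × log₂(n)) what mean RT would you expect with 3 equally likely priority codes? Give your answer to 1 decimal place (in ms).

451.8 ms

Solve the two-equation system in a and b:
  b = (788 − 380) / (log₂ 20 − log₂ 2) = 408 / (4.3219 − 1) = 122.820 ms/bit
  a = 380 − 122.820 × 1 = 257.180 ms
Then RT(3) = 257.180 + 122.820 × log₂ 3 = 257.180 + 122.820 × 1.5850 ≈ 451.845 ms.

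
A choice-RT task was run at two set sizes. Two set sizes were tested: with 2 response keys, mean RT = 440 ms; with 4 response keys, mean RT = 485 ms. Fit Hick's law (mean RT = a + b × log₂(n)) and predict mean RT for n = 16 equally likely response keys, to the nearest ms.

RT is linear in log₂ n, so two points fix the line:
  b = (485 − 440) / (log₂ 4 − log₂ 2) = 45 / (2 − 1) = 45 ms/bit
  a = 440 − 45 × 1 = 395 ms
Then RT(16) = 395 + 45 × log₂ 16 = 395 + 45 × 4 ≈ 575.000 ms.

575 ms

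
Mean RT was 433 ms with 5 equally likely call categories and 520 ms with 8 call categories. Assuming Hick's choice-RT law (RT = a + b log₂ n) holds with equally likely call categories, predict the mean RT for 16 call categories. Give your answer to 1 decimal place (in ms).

With log₂ n on the abscissa the relation is linear; from the two conditions:
  b = (520 − 433) / (log₂ 8 − log₂ 5) = 87 / (3 − 2.3219) = 128.305 ms/bit
  a = 433 − 128.305 × 2.3219 = 135.085 ms
Then RT(16) = 135.085 + 128.305 × log₂ 16 = 135.085 + 128.305 × 4 ≈ 648.305 ms.

648.3 ms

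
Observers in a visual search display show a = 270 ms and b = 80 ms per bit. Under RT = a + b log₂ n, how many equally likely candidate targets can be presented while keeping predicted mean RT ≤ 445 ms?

80·log₂ n ≤ 445 − 270 = 175, giving log₂ n ≤ 2.1875 and n ≤ 4.555. The largest whole number is 4.

4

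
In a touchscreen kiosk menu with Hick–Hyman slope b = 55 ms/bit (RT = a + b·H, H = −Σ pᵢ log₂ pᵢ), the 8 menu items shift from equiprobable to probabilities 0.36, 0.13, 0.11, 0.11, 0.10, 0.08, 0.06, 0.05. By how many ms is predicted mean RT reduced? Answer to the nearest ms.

17 ms

The RT saving is b·ΔH. Equiprobable H₀ = log₂(8) = 3.0000 bits; with the given probabilities H = 2.6972 bits.
b·(H₀ − H) = 55 × (3.0000 − 2.6972) = 16.66 ms.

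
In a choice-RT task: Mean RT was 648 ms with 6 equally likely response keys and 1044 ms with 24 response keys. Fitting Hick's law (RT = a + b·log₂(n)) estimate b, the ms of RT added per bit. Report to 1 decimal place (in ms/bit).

The slope on a log₂ axis is (1044 − 648) / (4.5850 − 2.5850) = 198.000 ms/bit.

198.0 ms/bit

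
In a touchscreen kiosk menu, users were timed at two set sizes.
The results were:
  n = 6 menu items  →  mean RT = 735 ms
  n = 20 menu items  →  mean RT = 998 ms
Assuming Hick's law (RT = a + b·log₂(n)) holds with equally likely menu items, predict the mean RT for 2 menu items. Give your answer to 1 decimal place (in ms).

Solve the two-equation system in a and b:
  b = (998 − 735) / (log₂ 20 − log₂ 6) = 263 / (4.3219 − 2.5850) = 151.413 ms/bit
  a = 735 − 151.413 × 2.5850 = 343.602 ms
Then RT(2) = 343.602 + 151.413 × log₂ 2 = 343.602 + 151.413 × 1 ≈ 495.015 ms.

495.0 ms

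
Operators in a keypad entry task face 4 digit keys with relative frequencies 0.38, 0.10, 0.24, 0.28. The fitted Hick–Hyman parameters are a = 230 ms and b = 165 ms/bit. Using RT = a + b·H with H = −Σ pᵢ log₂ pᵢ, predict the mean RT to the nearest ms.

539 ms

Entropy contributions −pᵢ log₂ pᵢ: 0.5305, 0.3322, 0.4941, 0.5142; sum H = 1.8710 bits.
RT = a + bH = 230 + 165·1.8710 = 538.72 ms.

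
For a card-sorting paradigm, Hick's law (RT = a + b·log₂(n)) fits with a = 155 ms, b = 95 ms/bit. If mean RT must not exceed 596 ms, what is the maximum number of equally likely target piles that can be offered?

24

95·log₂ n ≤ 596 − 155 = 441, giving log₂ n ≤ 4.6421 and n ≤ 24.970. The largest whole number is 24.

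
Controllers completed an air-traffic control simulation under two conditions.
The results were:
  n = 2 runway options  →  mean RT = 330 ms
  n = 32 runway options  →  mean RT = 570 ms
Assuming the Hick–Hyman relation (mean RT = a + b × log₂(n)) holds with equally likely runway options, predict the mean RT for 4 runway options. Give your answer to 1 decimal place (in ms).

With log₂ n on the abscissa the relation is linear; from the two conditions:
  b = (570 − 330) / (log₂ 32 − log₂ 2) = 240 / (5 − 1) = 60.000 ms/bit
  a = 330 − 60.000 × 1 = 270.000 ms
Then RT(4) = 270.000 + 60.000 × log₂ 4 = 270.000 + 60.000 × 2 ≈ 390.000 ms.

390.0 ms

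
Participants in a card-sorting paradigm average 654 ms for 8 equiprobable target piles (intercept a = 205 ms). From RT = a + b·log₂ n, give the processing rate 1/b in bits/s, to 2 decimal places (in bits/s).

Choice component = 654 − 205 = 449 ms over log₂(8) = 3 bits.
b = 449 / 3 = 149.667 ms/bit, so 1/b = 6.682 bits/s.

6.68 bits/s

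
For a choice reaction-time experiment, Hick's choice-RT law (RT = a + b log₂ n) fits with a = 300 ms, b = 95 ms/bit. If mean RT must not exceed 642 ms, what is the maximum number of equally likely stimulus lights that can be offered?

Set 300 + 95·log₂ n ≤ 642 → log₂ n ≤ (642 − 300)/95 = 3.6000.
So n ≤ 2^3.6000 = 12.126; the largest integer n is 12.

12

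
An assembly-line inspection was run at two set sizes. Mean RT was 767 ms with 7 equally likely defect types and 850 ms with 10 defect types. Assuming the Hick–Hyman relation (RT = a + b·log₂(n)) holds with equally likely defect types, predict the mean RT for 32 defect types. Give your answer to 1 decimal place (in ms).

Solve the two-equation system in a and b:
  b = (850 − 767) / (log₂ 10 − log₂ 7) = 83 / (3.3219 − 2.8074) = 161.299 ms/bit
  a = 767 − 161.299 × 2.8074 = 314.177 ms
Then RT(32) = 314.177 + 161.299 × log₂ 32 = 314.177 + 161.299 × 5 ≈ 1120.671 ms.

1120.7 ms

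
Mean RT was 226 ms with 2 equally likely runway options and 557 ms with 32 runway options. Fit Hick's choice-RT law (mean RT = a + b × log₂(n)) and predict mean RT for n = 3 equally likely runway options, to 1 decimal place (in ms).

274.4 ms

RT is linear in log₂ n, so two points fix the line:
  b = (557 − 226) / (log₂ 32 − log₂ 2) = 331 / (5 − 1) = 82.750 ms/bit
  a = 226 − 82.750 × 1 = 143.250 ms
Then RT(3) = 143.250 + 82.750 × log₂ 3 = 143.250 + 82.750 × 1.5850 ≈ 274.406 ms.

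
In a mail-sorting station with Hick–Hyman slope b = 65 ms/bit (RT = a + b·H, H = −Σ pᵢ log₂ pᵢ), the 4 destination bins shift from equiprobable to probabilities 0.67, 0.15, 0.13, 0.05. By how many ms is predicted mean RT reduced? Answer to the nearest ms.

The RT saving is b·ΔH. Equiprobable H₀ = log₂(4) = 2.0000 bits; with the given probabilities H = 1.3964 bits.
b·(H₀ − H) = 65 × (2.0000 − 1.3964) = 39.23 ms.

39 ms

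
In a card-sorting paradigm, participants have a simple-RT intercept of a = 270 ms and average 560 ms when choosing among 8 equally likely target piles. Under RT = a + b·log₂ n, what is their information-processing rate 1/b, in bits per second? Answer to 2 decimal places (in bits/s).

10.34 bits/s

b = (560 − 270)/log₂ 8 = 290/3 = 96.667 ms per bit = 0.09667 s/bit; the reciprocal is 10.345 bits/s.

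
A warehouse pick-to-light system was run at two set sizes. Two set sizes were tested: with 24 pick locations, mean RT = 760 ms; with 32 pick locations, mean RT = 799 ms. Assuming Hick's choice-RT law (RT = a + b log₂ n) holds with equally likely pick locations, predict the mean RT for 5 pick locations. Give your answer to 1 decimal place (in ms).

RT is linear in log₂ n, so two points fix the line:
  b = (799 − 760) / (log₂ 32 − log₂ 24) = 39 / (5 − 4.5850) = 93.967 ms/bit
  a = 760 − 93.967 × 4.5850 = 329.163 ms
Then RT(5) = 329.163 + 93.967 × log₂ 5 = 329.163 + 93.967 × 2.3219 ≈ 547.349 ms.

547.3 ms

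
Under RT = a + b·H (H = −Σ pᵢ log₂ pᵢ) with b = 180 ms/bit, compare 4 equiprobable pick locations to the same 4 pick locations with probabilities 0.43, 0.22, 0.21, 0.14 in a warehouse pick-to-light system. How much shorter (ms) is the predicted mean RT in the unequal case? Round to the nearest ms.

The RT saving is b·ΔH. Equiprobable H₀ = log₂(4) = 2.0000 bits; with the given probabilities H = 1.8741 bits.
b·(H₀ − H) = 180 × (2.0000 − 1.8741) = 22.67 ms.

23 ms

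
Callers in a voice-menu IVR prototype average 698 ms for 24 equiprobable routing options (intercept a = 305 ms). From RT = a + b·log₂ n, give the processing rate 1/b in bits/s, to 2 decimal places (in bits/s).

b = (698 − 305)/log₂ 24 = 393/4.5850 = 85.715 ms per bit = 0.08571 s/bit; the reciprocal is 11.667 bits/s.

11.67 bits/s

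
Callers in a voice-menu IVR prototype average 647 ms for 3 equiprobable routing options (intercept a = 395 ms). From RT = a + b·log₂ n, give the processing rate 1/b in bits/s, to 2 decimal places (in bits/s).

b = (647 − 395)/log₂ 3 = 252/1.5850 = 158.994 ms per bit = 0.15899 s/bit; the reciprocal is 6.290 bits/s.

6.29 bits/s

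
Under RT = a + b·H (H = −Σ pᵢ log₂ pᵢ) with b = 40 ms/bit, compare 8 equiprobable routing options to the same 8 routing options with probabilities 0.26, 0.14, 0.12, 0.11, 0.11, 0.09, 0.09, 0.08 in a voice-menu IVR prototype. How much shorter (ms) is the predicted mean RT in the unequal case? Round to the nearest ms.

Equiprobable entropy H₀ = log₂ 8 = 3.0000 bits.
Skewed entropy H = −Σ pᵢ log₂ pᵢ = 2.8869 bits.
ΔRT = b·(H₀ − H) = 40 × 0.1131 = 4.53 ms.

5 ms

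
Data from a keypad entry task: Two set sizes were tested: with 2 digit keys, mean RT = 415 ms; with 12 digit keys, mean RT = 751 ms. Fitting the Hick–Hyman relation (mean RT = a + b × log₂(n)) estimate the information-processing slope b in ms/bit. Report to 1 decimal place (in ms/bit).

130.0 ms/bit

The slope on a log₂ axis is (751 − 415) / (3.5850 − 1) = 129.983 ms/bit.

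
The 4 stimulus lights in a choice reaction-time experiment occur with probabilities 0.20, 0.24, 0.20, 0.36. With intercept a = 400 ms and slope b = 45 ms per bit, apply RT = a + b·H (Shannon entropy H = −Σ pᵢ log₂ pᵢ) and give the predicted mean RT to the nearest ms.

488 ms

Entropy contributions −pᵢ log₂ pᵢ: 0.4644, 0.4941, 0.4644, 0.5306; sum H = 1.9535 bits.
RT = a + bH = 400 + 45·1.9535 = 487.91 ms.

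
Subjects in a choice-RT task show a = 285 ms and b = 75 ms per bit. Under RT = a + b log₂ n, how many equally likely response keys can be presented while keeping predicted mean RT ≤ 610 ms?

20

75·log₂ n ≤ 610 − 285 = 325, giving log₂ n ≤ 4.3333 and n ≤ 20.159. The largest whole number is 20.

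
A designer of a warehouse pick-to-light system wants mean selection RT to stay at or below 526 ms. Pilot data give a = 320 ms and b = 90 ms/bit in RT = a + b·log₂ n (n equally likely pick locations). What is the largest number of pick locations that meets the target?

Set 320 + 90·log₂ n ≤ 526 → log₂ n ≤ (526 − 320)/90 = 2.2889.
So n ≤ 2^2.2889 = 4.887; the largest integer n is 4.

4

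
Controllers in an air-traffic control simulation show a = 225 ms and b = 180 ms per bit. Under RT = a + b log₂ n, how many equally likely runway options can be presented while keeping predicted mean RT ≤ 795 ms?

Set 225 + 180·log₂ n ≤ 795 → log₂ n ≤ (795 − 225)/180 = 3.1667.
So n ≤ 2^3.1667 = 8.980; the largest integer n is 8.

8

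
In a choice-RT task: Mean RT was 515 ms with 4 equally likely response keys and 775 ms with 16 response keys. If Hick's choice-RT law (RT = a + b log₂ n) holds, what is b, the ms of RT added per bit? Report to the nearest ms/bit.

130 ms/bit

Slope: b = (775 − 515) / (log₂ 16 − log₂ 4) = 260/2.0000 = 130 ms/bit.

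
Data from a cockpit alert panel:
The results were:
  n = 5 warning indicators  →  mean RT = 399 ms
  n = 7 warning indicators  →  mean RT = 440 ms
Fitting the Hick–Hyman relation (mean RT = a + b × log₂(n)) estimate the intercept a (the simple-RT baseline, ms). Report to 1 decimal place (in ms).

202.9 ms

b = (RT₂ − RT₁)/(log₂ n₂ − log₂ n₁) = (440 − 399)/(2.8074 − 2.3219) = 84.462 ms/bit.
Intercept: a = 399 − 84.462·log₂(5) = 202.886 ms.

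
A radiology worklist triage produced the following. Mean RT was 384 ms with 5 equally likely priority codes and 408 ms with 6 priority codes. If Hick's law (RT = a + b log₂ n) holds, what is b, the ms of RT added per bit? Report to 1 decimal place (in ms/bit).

91.2 ms/bit

The slope on a log₂ axis is (408 − 384) / (2.5850 − 2.3219) = 91.243 ms/bit.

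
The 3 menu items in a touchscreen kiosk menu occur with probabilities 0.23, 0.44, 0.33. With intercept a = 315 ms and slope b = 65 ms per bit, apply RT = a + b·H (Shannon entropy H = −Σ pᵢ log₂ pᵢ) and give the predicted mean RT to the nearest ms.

415 ms

Entropy contributions −pᵢ log₂ pᵢ: 0.4877, 0.5211, 0.5278; sum H = 1.5366 bits.
RT = a + bH = 315 + 65·1.5366 = 414.88 ms.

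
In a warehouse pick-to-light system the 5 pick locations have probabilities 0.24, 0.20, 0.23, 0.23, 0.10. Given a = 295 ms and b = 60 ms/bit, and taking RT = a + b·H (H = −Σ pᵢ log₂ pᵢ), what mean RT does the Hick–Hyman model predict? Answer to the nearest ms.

431 ms

H = 0.24·log₂(1/0.24) + 0.20·log₂(1/0.20) + 0.23·log₂(1/0.23) + 0.23·log₂(1/0.23) + 0.10·log₂(1/0.10) = 2.2660 bits.
RT = 295 + 60 × 2.2660 = 430.96 ms.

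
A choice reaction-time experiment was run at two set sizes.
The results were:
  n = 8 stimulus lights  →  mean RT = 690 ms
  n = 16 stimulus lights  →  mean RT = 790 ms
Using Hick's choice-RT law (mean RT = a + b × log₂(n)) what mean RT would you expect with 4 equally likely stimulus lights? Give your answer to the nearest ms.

590 ms

Fit slope and intercept:
  b = (790 − 690) / (log₂ 16 − log₂ 8) = 100 / (4 − 3) = 100 ms/bit
  a = 690 − 100 × 3 = 390 ms
Then RT(4) = 390 + 100 × log₂ 4 = 390 + 100 × 2 ≈ 590.000 ms.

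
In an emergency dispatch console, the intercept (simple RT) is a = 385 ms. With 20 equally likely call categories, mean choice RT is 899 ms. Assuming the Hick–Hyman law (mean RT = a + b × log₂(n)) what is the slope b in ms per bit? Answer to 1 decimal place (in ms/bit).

b = (899 − 385) / log₂(20) = 514 / 4.3219 = 118.928 ms/bit.

118.9 ms/bit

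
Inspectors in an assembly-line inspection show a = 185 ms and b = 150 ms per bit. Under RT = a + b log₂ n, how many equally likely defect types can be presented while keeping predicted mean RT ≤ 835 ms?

20

150·log₂ n ≤ 835 − 185 = 650, giving log₂ n ≤ 4.3333 and n ≤ 20.159. The largest whole number is 20.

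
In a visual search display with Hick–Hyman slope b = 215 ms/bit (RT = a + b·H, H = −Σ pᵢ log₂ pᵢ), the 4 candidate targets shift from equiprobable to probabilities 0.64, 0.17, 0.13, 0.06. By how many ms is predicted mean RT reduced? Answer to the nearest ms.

113 ms

The RT saving is b·ΔH. Equiprobable H₀ = log₂(4) = 2.0000 bits; with the given probabilities H = 1.4728 bits.
b·(H₀ − H) = 215 × (2.0000 − 1.4728) = 113.34 ms.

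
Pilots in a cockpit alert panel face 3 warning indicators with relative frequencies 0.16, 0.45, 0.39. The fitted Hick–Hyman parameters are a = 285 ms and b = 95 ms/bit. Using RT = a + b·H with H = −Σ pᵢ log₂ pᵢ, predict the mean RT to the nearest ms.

425 ms

H = 0.16·log₂(1/0.16) + 0.45·log₂(1/0.45) + 0.39·log₂(1/0.39) = 1.4712 bits.
RT = 285 + 95 × 1.4712 = 424.77 ms.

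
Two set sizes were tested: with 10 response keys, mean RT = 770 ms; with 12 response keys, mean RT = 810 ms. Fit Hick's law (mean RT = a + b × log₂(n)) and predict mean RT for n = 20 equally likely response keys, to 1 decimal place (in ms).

922.1 ms

Fit slope and intercept:
  b = (810 − 770) / (log₂ 12 − log₂ 10) = 40 / (3.5850 − 3.3219) = 152.071 ms/bit
  a = 770 − 152.071 × 3.3219 = 264.830 ms
Then RT(20) = 264.830 + 152.071 × log₂ 20 = 264.830 + 152.071 × 4.3219 ≈ 922.071 ms.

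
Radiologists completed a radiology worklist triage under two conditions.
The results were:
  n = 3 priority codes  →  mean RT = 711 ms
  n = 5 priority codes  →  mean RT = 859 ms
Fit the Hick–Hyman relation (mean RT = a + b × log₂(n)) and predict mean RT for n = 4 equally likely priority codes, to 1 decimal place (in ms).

794.3 ms

With log₂ n on the abscissa the relation is linear; from the two conditions:
  b = (859 − 711) / (log₂ 5 − log₂ 3) = 148 / (2.3219 − 1.5850) = 200.823 ms/bit
  a = 711 − 200.823 × 1.5850 = 392.702 ms
Then RT(4) = 392.702 + 200.823 × log₂ 4 = 392.702 + 200.823 × 2 ≈ 794.349 ms.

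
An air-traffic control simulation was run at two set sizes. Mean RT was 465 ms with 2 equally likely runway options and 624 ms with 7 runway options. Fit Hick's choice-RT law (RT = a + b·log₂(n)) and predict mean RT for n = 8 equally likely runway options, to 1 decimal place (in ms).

640.9 ms

Fit slope and intercept:
  b = (624 − 465) / (log₂ 7 − log₂ 2) = 159 / (2.8074 − 1) = 87.974 ms/bit
  a = 465 − 87.974 × 1 = 377.026 ms
Then RT(8) = 377.026 + 87.974 × log₂ 8 = 377.026 + 87.974 × 3 ≈ 640.948 ms.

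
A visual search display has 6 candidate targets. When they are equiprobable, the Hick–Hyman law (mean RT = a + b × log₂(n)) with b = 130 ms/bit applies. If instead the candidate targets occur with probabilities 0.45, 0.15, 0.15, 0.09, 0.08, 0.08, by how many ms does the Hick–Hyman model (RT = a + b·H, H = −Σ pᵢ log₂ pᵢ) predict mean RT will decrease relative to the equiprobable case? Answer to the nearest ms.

45 ms

Equiprobable entropy H₀ = log₂ 6 = 2.5850 bits.
Skewed entropy H = −Σ pᵢ log₂ pᵢ = 2.2352 bits.
ΔRT = b·(H₀ − H) = 130 × 0.3498 = 45.47 ms.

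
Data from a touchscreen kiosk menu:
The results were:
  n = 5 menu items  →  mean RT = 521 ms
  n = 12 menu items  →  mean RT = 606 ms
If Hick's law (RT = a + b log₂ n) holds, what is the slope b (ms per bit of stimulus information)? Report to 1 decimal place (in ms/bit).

67.3 ms/bit

The slope on a log₂ axis is (606 − 521) / (3.5850 − 2.3219) = 67.298 ms/bit.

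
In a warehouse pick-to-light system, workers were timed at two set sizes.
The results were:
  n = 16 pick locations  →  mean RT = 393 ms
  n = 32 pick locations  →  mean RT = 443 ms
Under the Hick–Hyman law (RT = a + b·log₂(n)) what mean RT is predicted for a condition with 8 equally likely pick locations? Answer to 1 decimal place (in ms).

343.0 ms

Fit slope and intercept:
  b = (443 − 393) / (log₂ 32 − log₂ 16) = 50 / (5 − 4) = 50.000 ms/bit
  a = 393 − 50.000 × 4 = 193.000 ms
Then RT(8) = 193.000 + 50.000 × log₂ 8 = 193.000 + 50.000 × 3 ≈ 343.000 ms.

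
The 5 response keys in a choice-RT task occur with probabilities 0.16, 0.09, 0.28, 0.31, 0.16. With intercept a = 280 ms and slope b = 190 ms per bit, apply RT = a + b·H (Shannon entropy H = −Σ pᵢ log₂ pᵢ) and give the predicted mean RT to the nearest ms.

697 ms

H = 0.16·log₂(1/0.16) + 0.09·log₂(1/0.09) + 0.28·log₂(1/0.28) + 0.31·log₂(1/0.31) + 0.16·log₂(1/0.16) = 2.1967 bits.
RT = 280 + 190 × 2.1967 = 697.37 ms.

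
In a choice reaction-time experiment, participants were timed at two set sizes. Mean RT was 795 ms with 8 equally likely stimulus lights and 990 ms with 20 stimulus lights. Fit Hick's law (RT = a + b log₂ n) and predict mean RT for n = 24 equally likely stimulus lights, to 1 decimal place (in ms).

Fit slope and intercept:
  b = (990 − 795) / (log₂ 20 − log₂ 8) = 195 / (4.3219 − 3) = 147.512 ms/bit
  a = 795 − 147.512 × 3 = 352.465 ms
Then RT(24) = 352.465 + 147.512 × log₂ 24 = 352.465 + 147.512 × 4.5850 ≈ 1028.801 ms.

1028.8 ms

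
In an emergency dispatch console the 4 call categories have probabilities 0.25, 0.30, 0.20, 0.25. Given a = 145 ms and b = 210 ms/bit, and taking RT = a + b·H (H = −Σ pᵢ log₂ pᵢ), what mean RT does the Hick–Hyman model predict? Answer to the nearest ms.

H = 0.25·log₂(1/0.25) + 0.30·log₂(1/0.30) + 0.20·log₂(1/0.20) + 0.25·log₂(1/0.25) = 1.9855 bits.
RT = 145 + 210 × 1.9855 = 561.95 ms.

562 ms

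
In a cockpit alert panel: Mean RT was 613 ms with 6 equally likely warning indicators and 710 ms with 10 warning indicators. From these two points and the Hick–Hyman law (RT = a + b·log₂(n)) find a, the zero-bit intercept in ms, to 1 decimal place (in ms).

272.8 ms

The slope on a log₂ axis is (710 − 613) / (3.3219 − 2.5850) = 131.621 ms/bit.
Intercept: a = 613 − 131.621·log₂(6) = 272.765 ms.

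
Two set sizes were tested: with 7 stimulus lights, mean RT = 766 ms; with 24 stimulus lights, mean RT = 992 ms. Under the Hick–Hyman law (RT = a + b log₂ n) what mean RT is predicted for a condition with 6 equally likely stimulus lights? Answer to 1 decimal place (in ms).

With log₂ n on the abscissa the relation is linear; from the two conditions:
  b = (992 − 766) / (log₂ 24 − log₂ 7) = 226 / (4.5850 − 2.8074) = 127.137 ms/bit
  a = 766 − 127.137 × 2.8074 = 409.081 ms
Then RT(6) = 409.081 + 127.137 × log₂ 6 = 409.081 + 127.137 × 2.5850 ≈ 737.726 ms.

737.7 ms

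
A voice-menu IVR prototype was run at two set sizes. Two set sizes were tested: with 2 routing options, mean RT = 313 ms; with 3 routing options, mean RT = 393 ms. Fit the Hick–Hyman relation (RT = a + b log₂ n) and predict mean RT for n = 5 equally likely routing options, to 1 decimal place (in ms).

493.8 ms

Solve the two-equation system in a and b:
  b = (393 − 313) / (log₂ 3 − log₂ 2) = 80 / (1.5850 − 1) = 136.761 ms/bit
  a = 313 − 136.761 × 1 = 176.239 ms
Then RT(5) = 176.239 + 136.761 × log₂ 5 = 176.239 + 136.761 × 2.3219 ≈ 493.788 ms.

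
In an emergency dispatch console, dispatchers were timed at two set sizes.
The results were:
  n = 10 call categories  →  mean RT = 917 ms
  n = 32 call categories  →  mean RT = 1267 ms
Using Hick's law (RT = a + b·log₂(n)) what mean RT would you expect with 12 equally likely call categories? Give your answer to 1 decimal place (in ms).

971.9 ms

With log₂ n on the abscissa the relation is linear; from the two conditions:
  b = (1267 − 917) / (log₂ 32 − log₂ 10) = 350 / (5 − 3.3219) = 208.573 ms/bit
  a = 917 − 208.573 × 3.3219 = 224.136 ms
Then RT(12) = 224.136 + 208.573 × log₂ 12 = 224.136 + 208.573 × 3.5850 ≈ 971.862 ms.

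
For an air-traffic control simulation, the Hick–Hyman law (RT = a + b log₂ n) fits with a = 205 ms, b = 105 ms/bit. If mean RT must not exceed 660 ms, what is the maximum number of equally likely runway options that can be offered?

20

Information budget: (660 − 205)/105 = 4.3333 bits, so n ≤ 2^4.3333 = 20.159 → at most 20.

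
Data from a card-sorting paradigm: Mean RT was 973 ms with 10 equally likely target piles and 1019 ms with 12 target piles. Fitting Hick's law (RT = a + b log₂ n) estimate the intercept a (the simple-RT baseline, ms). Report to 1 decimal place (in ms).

392.1 ms

Slope: b = (1019 − 973) / (log₂ 12 − log₂ 10) = 46/0.2630 = 174.882 ms/bit.
Intercept: a = 973 − 174.882·log₂(10) = 392.054 ms.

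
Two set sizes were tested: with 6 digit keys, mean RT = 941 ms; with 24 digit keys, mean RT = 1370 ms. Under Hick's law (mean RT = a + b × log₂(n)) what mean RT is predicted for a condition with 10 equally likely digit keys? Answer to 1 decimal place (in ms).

1099.1 ms

Fit slope and intercept:
  b = (1370 − 941) / (log₂ 24 − log₂ 6) = 429 / (4.5850 − 2.5850) = 214.500 ms/bit
  a = 941 − 214.500 × 2.5850 = 386.526 ms
Then RT(10) = 386.526 + 214.500 × log₂ 10 = 386.526 + 214.500 × 3.3219 ≈ 1099.079 ms.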